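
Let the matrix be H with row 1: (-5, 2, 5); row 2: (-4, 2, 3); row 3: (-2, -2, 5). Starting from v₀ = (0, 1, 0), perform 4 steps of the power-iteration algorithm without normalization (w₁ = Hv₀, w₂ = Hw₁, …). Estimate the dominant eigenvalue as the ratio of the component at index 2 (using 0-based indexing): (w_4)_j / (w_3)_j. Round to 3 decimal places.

w1 = Hv₀ = ((-5)·0 + 2·1 + 5·0; (-4)·0 + 2·1 + 3·0; (-2)·0 + (-2)·1 + 5·0) = (2, 2, -2)
w2 = Hw1 = ((-5)·2 + 2·2 + 5·(-2); (-4)·2 + 2·2 + 3·(-2); (-2)·2 + (-2)·2 + 5·(-2)) = (-16, -10, -18)
w3 = Hw2 = (-30, -10, -38)
w4 = Hw3 = (-60, -14, -110)
Ratio at component: -110 / -38 = 2.895

λ ≈ 2.895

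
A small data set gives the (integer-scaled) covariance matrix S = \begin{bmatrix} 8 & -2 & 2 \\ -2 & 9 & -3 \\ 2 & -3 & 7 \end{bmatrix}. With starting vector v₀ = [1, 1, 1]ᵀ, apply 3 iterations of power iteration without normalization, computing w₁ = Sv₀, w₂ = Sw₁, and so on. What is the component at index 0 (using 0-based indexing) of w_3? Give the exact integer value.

w1 = Sv₀ = (8, 4, 6)
w2 = Sw1 = (68, 2, 46)
w3 = Sw2 = (632, -256, 452)
The requested component of w3 is 632.

632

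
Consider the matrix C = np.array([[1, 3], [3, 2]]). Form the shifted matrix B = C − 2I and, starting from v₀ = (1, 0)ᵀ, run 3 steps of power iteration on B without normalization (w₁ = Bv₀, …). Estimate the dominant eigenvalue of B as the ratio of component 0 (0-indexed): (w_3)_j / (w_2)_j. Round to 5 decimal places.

μ ≈ -1.90000

B = C − 2I has rows (-1, 3); (3, 0)
w1 = Bv₀ = (-1, 3)
w2 = Bw1 = (10, -3)
w3 = Bw2 = (-19, 30)
Ratio: -19/10 = -1.90000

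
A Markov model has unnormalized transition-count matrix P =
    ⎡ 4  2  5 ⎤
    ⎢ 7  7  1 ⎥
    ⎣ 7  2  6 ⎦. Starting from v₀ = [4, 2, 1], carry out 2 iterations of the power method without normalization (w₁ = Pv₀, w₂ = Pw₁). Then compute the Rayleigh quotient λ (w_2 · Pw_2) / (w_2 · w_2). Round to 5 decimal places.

λ ≈ 13.26117

w1 = Pv₀ = (25, 43, 38)
w2 = Pw1 = (376, 514, 489)
Pw2 = (4977, 6719, 6594)
w2·Pw2 = 376·4977 + 514·6719 + 489·6594 = 8549384; w2·w2 = 376·376 + 514·514 + 489·489 = 644693
λ ≈ 8549384/644693 = 13.26117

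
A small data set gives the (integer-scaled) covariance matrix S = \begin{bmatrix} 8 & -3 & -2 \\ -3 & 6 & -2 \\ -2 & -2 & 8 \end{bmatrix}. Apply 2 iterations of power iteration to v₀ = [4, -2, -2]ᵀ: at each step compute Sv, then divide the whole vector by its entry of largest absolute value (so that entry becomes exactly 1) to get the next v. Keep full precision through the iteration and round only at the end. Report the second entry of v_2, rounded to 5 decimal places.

-0.47248

Sv0 = (42.000000, -20.000000, -20.000000); divide by 42.000000 → v1 = (1.000000, -0.476190, -0.476190)
Sv1 = (10.380952, -4.904762, -4.857143); divide by 10.380952 → v2 = (1.000000, -0.472477, -0.467890)
Requested entry of v2: -206/436 = -0.47248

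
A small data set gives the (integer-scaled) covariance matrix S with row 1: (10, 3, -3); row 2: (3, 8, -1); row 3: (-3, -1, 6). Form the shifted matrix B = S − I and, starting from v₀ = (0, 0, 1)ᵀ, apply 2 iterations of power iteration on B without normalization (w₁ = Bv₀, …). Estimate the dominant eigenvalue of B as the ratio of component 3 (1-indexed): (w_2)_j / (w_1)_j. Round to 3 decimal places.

B = S − I has rows (9, 3, -3); (3, 7, -1); (-3, -1, 5)
w1 = Bv₀ = (9·0 + 3·0 + (-3)·1; 3·0 + 7·0 + (-1)·1; (-3)·0 + (-1)·0 + 5·1) = (-3, -1, 5)
w2 = Bw1 = (9·(-3) + 3·(-1) + (-3)·5; 3·(-3) + 7·(-1) + (-1)·5; (-3)·(-3) + (-1)·(-1) + 5·5) = (-45, -21, 35)
Ratio: 35/5 = 7.000

7.000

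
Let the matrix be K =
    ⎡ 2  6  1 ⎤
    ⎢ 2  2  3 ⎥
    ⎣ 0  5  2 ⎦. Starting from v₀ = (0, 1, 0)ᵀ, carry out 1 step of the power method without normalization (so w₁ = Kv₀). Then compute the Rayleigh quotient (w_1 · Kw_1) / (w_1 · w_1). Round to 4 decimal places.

5.1692

w1 = Kv₀ = (2·0 + 6·1 + 1·0; 2·0 + 2·1 + 3·0; 0·0 + 5·1 + 2·0) = (6, 2, 5)
Kw1 = (29, 31, 20)
w1·Kw1 = 6·29 + 2·31 + 5·20 = 336; w1·w1 = 6·6 + 2·2 + 5·5 = 65
λ ≈ 336/65 = 5.1692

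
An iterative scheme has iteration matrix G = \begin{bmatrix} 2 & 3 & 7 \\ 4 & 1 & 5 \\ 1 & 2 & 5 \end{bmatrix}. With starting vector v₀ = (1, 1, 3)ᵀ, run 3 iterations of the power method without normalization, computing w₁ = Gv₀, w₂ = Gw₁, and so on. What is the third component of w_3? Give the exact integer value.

w1 = Gv₀ = (26, 20, 18)
w2 = Gw1 = (238, 214, 156)
w3 = Gw2 = (2210, 1946, 1446)
The requested component of w3 is 1446.

1446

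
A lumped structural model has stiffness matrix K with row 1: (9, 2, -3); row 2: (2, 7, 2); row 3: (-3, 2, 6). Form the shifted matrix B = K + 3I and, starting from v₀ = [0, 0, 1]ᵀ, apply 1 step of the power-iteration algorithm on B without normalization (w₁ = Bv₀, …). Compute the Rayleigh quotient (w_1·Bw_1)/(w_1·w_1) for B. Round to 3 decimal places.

μ ≈ 11.564

B = K + 3I has rows (12, 2, -3); (2, 10, 2); (-3, 2, 9)
w1 = Bv₀ = (12·0 + 2·0 + (-3)·1; 2·0 + 10·0 + 2·1; (-3)·0 + 2·0 + 9·1) = (-3, 2, 9)
Bw1 = (-59, 32, 94)
w1·Bw1 = 1087; w1·w1 = 94; μ ≈ 1087/94 = 11.564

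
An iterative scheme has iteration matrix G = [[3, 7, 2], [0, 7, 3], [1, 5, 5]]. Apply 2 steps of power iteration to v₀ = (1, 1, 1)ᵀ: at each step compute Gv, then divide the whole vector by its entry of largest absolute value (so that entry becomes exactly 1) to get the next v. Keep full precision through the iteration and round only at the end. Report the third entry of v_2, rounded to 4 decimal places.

0.9141

Gv0 = (12.00000, 10.00000, 11.00000); divide by 12.00000 → v1 = (1.00000, 0.83333, 0.91667)
Gv1 = (10.66667, 8.58333, 9.75000); divide by 10.66667 → v2 = (1.00000, 0.80469, 0.91406)
Requested entry of v2: 117/128 = 0.9141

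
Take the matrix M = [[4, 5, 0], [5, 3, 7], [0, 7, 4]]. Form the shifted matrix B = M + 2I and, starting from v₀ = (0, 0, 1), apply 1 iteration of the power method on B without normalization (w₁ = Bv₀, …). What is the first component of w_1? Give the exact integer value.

B = M + 2I has rows (6, 5, 0); (5, 5, 7); (0, 7, 6)
w1 = Bv₀ = (6·0 + 5·0 + 0·1; 5·0 + 5·0 + 7·1; 0·0 + 7·0 + 6·1) = (0, 7, 6)
Requested component of w1: 0

0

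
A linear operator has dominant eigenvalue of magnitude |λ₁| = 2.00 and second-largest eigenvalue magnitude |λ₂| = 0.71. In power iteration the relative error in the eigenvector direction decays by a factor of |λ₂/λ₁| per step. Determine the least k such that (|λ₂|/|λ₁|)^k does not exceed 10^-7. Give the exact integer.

|λ₂/λ₁| = 0.71/2.00 = 0.35500
Need k ≥ ln(10^-7) / ln(0.35500) = -16.1181 / -1.0356 ≈ 15.563
Smallest integer k satisfying the bound: 16

16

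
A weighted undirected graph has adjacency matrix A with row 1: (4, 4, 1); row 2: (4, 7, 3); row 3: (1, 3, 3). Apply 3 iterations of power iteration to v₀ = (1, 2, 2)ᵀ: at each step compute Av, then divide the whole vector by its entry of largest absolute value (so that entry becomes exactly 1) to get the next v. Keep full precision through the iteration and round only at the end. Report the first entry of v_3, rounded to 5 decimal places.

Av0 = (14.000000, 24.000000, 13.000000); divide by 24.000000 → v1 = (0.583333, 1.000000, 0.541667)
Av1 = (6.875000, 10.958333, 5.208333); divide by 10.958333 → v2 = (0.627376, 1.000000, 0.475285)
Av2 = (6.984791, 10.935361, 5.053232); divide by 10.935361 → v3 = (0.638734, 1.000000, 0.462100)
Requested entry of v3: 1837/2876 = 0.63873

0.63873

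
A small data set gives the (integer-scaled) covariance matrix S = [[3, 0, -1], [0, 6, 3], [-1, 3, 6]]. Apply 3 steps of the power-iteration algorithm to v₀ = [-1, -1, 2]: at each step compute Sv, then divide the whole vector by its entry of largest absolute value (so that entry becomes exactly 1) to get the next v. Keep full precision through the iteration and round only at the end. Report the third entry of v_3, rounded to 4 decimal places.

1.0000

Sv0 = (-5.00000, 0.00000, 10.00000); divide by 10.00000 → v1 = (-0.50000, 0.00000, 1.00000)
Sv1 = (-2.50000, 3.00000, 6.50000); divide by 6.50000 → v2 = (-0.38462, 0.46154, 1.00000)
Sv2 = (-2.15385, 5.76923, 7.76923); divide by 7.76923 → v3 = (-0.27723, 0.74257, 1.00000)
Requested entry of v3: 505/505 = 1.0000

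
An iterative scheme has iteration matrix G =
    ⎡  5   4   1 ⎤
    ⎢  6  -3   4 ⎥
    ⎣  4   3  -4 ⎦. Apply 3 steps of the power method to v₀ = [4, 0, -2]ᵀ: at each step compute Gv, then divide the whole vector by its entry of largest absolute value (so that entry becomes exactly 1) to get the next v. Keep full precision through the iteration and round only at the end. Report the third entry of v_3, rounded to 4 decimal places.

Gv0 = (18.00000, 16.00000, 24.00000); divide by 24.00000 → v1 = (0.75000, 0.66667, 1.00000)
Gv1 = (7.41667, 6.50000, 1.00000); divide by 7.41667 → v2 = (1.00000, 0.87640, 0.13483)
Gv2 = (8.64045, 3.91011, 6.08989); divide by 8.64045 → v3 = (1.00000, 0.45254, 0.70481)
Requested entry of v3: 1084/1538 = 0.7048

0.7048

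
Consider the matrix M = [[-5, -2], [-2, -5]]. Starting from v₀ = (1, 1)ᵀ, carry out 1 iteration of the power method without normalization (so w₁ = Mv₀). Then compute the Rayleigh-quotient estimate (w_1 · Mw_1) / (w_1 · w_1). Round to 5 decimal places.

w1 = Mv₀ = ((-5)·1 + (-2)·1; (-2)·1 + (-5)·1) = (-7, -7)
Mw1 = (49, 49)
w1·Mw1 = (-7)·49 + (-7)·49 = -686; w1·w1 = (-7)·(-7) + (-7)·(-7) = 98
λ ≈ -686/98 = -7.00000

λ ≈ -7.00000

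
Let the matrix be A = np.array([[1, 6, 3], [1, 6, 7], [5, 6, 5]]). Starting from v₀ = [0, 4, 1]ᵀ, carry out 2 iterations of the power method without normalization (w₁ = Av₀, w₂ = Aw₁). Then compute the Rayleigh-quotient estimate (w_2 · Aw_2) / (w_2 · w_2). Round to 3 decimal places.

w1 = Av₀ = (1·0 + 6·4 + 3·1; 1·0 + 6·4 + 7·1; 5·0 + 6·4 + 5·1) = (27, 31, 29)
w2 = Aw1 = (1·27 + 6·31 + 3·29; 1·27 + 6·31 + 7·29; 5·27 + 6·31 + 5·29) = (300, 416, 466)
Aw2 = (4194, 6058, 6326)
w2·Aw2 = 300·4194 + 416·6058 + 466·6326 = 6726244; w2·w2 = 300·300 + 416·416 + 466·466 = 480212
λ ≈ 6726244/480212 = 14.007

λ ≈ 14.007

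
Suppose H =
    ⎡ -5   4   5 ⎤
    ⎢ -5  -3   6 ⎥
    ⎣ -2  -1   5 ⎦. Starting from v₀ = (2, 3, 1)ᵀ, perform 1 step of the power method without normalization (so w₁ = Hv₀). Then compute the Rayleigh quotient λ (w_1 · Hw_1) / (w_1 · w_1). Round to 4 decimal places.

-2.4910

w1 = Hv₀ = (7, -13, -2)
Hw1 = (-97, -8, -11)
w1·Hw1 = 7·(-97) + (-13)·(-8) + (-2)·(-11) = -553; w1·w1 = 7·7 + (-13)·(-13) + (-2)·(-2) = 222
λ ≈ -553/222 = -2.4910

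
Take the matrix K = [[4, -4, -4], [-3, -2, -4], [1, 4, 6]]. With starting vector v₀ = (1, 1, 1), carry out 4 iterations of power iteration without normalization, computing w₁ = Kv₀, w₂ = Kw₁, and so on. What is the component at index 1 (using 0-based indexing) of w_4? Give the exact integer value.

136

w1 = Kv₀ = (4·1 + (-4)·1 + (-4)·1; (-3)·1 + (-2)·1 + (-4)·1; 1·1 + 4·1 + 6·1) = (-4, -9, 11)
w2 = Kw1 = (4·(-4) + (-4)·(-9) + (-4)·11; (-3)·(-4) + (-2)·(-9) + (-4)·11; 1·(-4) + 4·(-9) + 6·11) = (-24, -14, 26)
w3 = Kw2 = (-144, -4, 76)
w4 = Kw3 = (-864, 136, 296)
The requested component of w4 is 136.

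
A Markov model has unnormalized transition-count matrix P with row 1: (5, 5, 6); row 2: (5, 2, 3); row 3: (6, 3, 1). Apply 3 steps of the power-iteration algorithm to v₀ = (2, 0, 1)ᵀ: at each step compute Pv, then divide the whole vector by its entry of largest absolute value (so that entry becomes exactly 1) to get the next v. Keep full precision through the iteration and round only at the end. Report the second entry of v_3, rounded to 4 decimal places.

0.6778

Pv0 = (16.00000, 13.00000, 13.00000); divide by 16.00000 → v1 = (1.00000, 0.81250, 0.81250)
Pv1 = (13.93750, 9.06250, 9.25000); divide by 13.93750 → v2 = (1.00000, 0.65022, 0.66368)
Pv2 = (12.23318, 8.29148, 8.61435); divide by 12.23318 → v3 = (1.00000, 0.67779, 0.70418)
Requested entry of v3: 1849/2728 = 0.6778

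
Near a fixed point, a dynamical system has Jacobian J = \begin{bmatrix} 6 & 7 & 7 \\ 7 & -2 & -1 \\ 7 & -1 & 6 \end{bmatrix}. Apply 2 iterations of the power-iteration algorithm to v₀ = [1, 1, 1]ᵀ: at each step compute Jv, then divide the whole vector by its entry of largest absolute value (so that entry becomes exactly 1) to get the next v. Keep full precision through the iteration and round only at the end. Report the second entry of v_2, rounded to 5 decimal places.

0.51724

Jv0 = (20.000000, 4.000000, 12.000000); divide by 20.000000 → v1 = (1.000000, 0.200000, 0.600000)
Jv1 = (11.600000, 6.000000, 10.400000); divide by 11.600000 → v2 = (1.000000, 0.517241, 0.896552)
Requested entry of v2: 120/232 = 0.51724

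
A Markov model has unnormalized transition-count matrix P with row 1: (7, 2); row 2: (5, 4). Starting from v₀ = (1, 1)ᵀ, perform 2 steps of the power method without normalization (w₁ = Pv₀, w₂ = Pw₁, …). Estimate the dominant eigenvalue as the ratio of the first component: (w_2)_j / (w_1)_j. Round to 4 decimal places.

w1 = Pv₀ = (7·1 + 2·1; 5·1 + 4·1) = (9, 9)
w2 = Pw1 = (7·9 + 2·9; 5·9 + 4·9) = (81, 81)
Ratio at component: 81 / 9 = 9.0000

λ ≈ 9.0000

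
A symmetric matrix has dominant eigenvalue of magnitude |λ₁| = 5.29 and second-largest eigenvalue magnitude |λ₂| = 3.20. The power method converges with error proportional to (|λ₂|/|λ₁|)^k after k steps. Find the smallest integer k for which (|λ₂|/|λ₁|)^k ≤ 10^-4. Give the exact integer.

|λ₂/λ₁| = 3.20/5.29 = 0.60491
Need k ≥ ln(10^-4) / ln(0.60491) = -9.2103 / -0.5027 ≈ 18.323
Smallest integer k satisfying the bound: 19

19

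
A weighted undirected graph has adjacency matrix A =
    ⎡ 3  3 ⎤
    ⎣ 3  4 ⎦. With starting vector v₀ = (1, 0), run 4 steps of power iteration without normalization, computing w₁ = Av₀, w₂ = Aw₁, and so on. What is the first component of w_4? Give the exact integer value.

w1 = Av₀ = (3·1 + 3·0; 3·1 + 4·0) = (3, 3)
w2 = Aw1 = (3·3 + 3·3; 3·3 + 4·3) = (18, 21)
w3 = Aw2 = (117, 138)
w4 = Aw3 = (765, 903)
The requested component of w4 is 765.

765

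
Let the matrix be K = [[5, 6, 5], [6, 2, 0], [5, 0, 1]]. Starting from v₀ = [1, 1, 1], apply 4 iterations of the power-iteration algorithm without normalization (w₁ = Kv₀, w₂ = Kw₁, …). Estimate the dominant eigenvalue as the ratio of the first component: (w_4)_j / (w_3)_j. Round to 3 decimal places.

w1 = Kv₀ = (5·1 + 6·1 + 5·1; 6·1 + 2·1 + 0·1; 5·1 + 0·1 + 1·1) = (16, 8, 6)
w2 = Kw1 = (5·16 + 6·8 + 5·6; 6·16 + 2·8 + 0·6; 5·16 + 0·8 + 1·6) = (158, 112, 86)
w3 = Kw2 = (1892, 1172, 876)
w4 = Kw3 = (20872, 13696, 10336)
Ratio at component: 20872 / 1892 = 11.032

λ ≈ 11.032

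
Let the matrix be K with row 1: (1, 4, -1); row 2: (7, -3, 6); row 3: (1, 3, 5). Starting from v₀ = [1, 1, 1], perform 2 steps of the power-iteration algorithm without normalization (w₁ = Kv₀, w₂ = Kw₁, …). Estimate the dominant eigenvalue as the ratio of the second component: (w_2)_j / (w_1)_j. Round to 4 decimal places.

w1 = Kv₀ = (4, 10, 9)
w2 = Kw1 = (35, 52, 79)
Ratio at component: 52 / 10 = 5.2000

5.2000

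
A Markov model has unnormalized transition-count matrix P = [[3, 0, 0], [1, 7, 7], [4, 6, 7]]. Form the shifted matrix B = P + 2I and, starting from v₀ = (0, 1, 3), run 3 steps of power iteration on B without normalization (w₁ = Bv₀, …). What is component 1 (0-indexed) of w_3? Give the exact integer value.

B = P + 2I has rows (5, 0, 0); (1, 9, 7); (4, 6, 9)
w1 = Bv₀ = (5·0 + 0·1 + 0·3; 1·0 + 9·1 + 7·3; 4·0 + 6·1 + 9·3) = (0, 30, 33)
w2 = Bw1 = (5·0 + 0·30 + 0·33; 1·0 + 9·30 + 7·33; 4·0 + 6·30 + 9·33) = (0, 501, 477)
w3 = Bw2 = (0, 7848, 7299)
Requested component of w3: 7848

7848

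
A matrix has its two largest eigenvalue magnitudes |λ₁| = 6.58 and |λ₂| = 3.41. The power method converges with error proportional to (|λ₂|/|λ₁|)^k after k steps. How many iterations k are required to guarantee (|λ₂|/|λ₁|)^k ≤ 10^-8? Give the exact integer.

|λ₂/λ₁| = 3.41/6.58 = 0.51824
Need k ≥ ln(10^-8) / ln(0.51824) = -18.4207 / -0.6573 ≈ 28.024
Smallest integer k satisfying the bound: 29

29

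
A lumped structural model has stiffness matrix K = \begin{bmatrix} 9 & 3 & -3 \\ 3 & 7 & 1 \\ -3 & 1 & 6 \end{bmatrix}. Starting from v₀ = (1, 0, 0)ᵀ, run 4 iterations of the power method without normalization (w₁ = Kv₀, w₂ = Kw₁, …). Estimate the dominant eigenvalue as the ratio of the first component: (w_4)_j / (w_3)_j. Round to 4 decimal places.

w1 = Kv₀ = (9·1 + 3·0 + (-3)·0; 3·1 + 7·0 + 1·0; (-3)·1 + 1·0 + 6·0) = (9, 3, -3)
w2 = Kw1 = (9·9 + 3·3 + (-3)·(-3); 3·9 + 7·3 + 1·(-3); (-3)·9 + 1·3 + 6·(-3)) = (99, 45, -42)
w3 = Kw2 = (1152, 570, -504)
w4 = Kw3 = (13590, 6942, -5910)
Ratio at component: 13590 / 1152 = 11.7969

λ ≈ 11.7969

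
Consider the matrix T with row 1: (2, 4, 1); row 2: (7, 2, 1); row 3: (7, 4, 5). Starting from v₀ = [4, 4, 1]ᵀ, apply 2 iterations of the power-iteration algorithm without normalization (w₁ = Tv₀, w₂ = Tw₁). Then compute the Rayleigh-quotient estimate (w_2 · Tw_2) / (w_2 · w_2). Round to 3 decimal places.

w1 = Tv₀ = (2·4 + 4·4 + 1·1; 7·4 + 2·4 + 1·1; 7·4 + 4·4 + 5·1) = (25, 37, 49)
w2 = Tw1 = (2·25 + 4·37 + 1·49; 7·25 + 2·37 + 1·49; 7·25 + 4·37 + 5·49) = (247, 298, 568)
Tw2 = (2254, 2893, 5761)
w2·Tw2 = 247·2254 + 298·2893 + 568·5761 = 4691100; w2·w2 = 247·247 + 298·298 + 568·568 = 472437
λ ≈ 4691100/472437 = 9.930

λ ≈ 9.930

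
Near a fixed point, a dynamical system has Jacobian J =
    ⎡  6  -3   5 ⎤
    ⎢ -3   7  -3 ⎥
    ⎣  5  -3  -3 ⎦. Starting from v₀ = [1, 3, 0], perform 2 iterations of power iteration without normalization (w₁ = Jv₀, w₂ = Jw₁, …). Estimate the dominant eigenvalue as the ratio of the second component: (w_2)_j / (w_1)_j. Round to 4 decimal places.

w1 = Jv₀ = (6·1 + (-3)·3 + 5·0; (-3)·1 + 7·3 + (-3)·0; 5·1 + (-3)·3 + (-3)·0) = (-3, 18, -4)
w2 = Jw1 = (6·(-3) + (-3)·18 + 5·(-4); (-3)·(-3) + 7·18 + (-3)·(-4); 5·(-3) + (-3)·18 + (-3)·(-4)) = (-92, 147, -57)
Ratio at component: 147 / 18 = 8.1667

8.1667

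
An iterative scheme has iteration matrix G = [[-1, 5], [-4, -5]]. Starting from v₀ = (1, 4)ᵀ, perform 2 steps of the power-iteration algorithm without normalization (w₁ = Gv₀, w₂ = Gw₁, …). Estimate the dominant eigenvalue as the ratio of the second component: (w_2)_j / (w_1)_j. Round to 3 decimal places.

-1.833

w1 = Gv₀ = (19, -24)
w2 = Gw1 = (-139, 44)
Ratio at component: 44 / -24 = -1.833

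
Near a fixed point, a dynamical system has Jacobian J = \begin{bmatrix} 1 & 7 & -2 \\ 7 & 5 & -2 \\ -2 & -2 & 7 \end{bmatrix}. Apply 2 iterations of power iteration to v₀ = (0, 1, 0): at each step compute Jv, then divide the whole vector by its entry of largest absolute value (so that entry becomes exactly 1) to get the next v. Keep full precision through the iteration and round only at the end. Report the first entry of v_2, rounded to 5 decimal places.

0.58974

Jv0 = (7.000000, 5.000000, -2.000000); divide by 7.000000 → v1 = (1.000000, 0.714286, -0.285714)
Jv1 = (6.571429, 11.142857, -5.428571); divide by 11.142857 → v2 = (0.589744, 1.000000, -0.487179)
Requested entry of v2: 46/78 = 0.58974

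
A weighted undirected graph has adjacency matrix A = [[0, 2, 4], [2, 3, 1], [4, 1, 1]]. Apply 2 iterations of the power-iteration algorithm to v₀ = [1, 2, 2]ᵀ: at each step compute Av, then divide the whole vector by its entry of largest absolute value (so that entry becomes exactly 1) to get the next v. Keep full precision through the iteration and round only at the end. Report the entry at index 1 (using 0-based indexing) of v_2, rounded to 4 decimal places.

0.9394

Av0 = (12.00000, 10.00000, 8.00000); divide by 12.00000 → v1 = (1.00000, 0.83333, 0.66667)
Av1 = (4.33333, 5.16667, 5.50000); divide by 5.50000 → v2 = (0.78788, 0.93939, 1.00000)
Requested entry of v2: 62/66 = 0.9394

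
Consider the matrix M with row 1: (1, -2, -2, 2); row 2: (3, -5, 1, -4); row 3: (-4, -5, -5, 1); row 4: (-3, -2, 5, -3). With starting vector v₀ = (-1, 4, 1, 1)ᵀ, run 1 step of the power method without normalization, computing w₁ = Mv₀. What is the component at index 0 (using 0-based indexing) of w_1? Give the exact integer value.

-9

w1 = Mv₀ = (1·(-1) + (-2)·4 + (-2)·1 + 2·1; 3·(-1) + (-5)·4 + 1·1 + (-4)·1; (-4)·(-1) + (-5)·4 + (-5)·1 + 1·1; (-3)·(-1) + (-2)·4 + 5·1 + (-3)·1) = (-9, -26, -20, -3)
The requested component of w1 is -9.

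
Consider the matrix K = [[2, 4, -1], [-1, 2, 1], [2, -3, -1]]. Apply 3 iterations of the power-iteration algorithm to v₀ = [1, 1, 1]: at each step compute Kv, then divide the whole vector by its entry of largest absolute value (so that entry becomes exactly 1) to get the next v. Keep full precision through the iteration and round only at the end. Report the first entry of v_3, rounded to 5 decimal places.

0.51163

Kv0 = (5.000000, 2.000000, -2.000000); divide by 5.000000 → v1 = (1.000000, 0.400000, -0.400000)
Kv1 = (4.000000, -0.600000, 1.200000); divide by 4.000000 → v2 = (1.000000, -0.150000, 0.300000)
Kv2 = (1.100000, -1.000000, 2.150000); divide by 2.150000 → v3 = (0.511628, -0.465116, 1.000000)
Requested entry of v3: 22/43 = 0.51163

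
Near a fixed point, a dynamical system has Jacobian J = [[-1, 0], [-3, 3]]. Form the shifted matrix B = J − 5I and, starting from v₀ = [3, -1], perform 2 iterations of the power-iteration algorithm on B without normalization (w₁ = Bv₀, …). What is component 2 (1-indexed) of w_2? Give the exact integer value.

68

B = J − 5I has rows (-6, 0); (-3, -2)
w1 = Bv₀ = ((-6)·3 + 0·(-1); (-3)·3 + (-2)·(-1)) = (-18, -7)
w2 = Bw1 = ((-6)·(-18) + 0·(-7); (-3)·(-18) + (-2)·(-7)) = (108, 68)
Requested component of w2: 68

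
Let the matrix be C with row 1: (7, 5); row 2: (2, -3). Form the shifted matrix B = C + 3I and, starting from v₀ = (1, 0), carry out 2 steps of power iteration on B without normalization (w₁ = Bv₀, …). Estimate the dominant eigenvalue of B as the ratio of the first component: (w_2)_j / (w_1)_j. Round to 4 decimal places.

μ ≈ 11.0000

B = C + 3I has rows (10, 5); (2, 0)
w1 = Bv₀ = (10·1 + 5·0; 2·1 + 0·0) = (10, 2)
w2 = Bw1 = (10·10 + 5·2; 2·10 + 0·2) = (110, 20)
Ratio: 110/10 = 11.0000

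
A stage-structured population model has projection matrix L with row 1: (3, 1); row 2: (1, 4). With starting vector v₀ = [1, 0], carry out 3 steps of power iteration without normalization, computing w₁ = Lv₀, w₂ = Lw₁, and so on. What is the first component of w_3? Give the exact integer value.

w1 = Lv₀ = (3·1 + 1·0; 1·1 + 4·0) = (3, 1)
w2 = Lw1 = (3·3 + 1·1; 1·3 + 4·1) = (10, 7)
w3 = Lw2 = (37, 38)
The requested component of w3 is 37.

37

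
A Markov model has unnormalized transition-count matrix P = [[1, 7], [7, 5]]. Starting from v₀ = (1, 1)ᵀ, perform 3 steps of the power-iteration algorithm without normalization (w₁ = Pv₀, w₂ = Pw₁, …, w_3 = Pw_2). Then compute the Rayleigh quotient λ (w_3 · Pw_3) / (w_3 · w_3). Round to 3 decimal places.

w1 = Pv₀ = (8, 12)
w2 = Pw1 = (92, 116)
w3 = Pw2 = (904, 1224)
Pw3 = (9472, 12448)
w3·Pw3 = 904·9472 + 1224·12448 = 23799040; w3·w3 = 904·904 + 1224·1224 = 2315392
λ ≈ 23799040/2315392 = 10.279

λ ≈ 10.279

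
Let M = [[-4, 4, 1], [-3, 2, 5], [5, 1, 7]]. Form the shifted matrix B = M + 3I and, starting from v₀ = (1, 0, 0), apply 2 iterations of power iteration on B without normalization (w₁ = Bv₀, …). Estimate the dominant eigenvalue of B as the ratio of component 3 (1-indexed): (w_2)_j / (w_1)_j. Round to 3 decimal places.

B = M + 3I has rows (-1, 4, 1); (-3, 5, 5); (5, 1, 10)
w1 = Bv₀ = (-1, -3, 5)
w2 = Bw1 = (-6, 13, 42)
Ratio: 42/5 = 8.400

μ ≈ 8.400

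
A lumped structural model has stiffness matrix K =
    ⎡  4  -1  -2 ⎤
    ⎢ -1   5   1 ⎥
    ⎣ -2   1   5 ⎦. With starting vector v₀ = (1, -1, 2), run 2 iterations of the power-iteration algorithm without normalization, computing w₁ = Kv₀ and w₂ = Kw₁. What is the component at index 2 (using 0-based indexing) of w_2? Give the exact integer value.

w1 = Kv₀ = (1, -4, 7)
w2 = Kw1 = (-6, -14, 29)
The requested component of w2 is 29.

29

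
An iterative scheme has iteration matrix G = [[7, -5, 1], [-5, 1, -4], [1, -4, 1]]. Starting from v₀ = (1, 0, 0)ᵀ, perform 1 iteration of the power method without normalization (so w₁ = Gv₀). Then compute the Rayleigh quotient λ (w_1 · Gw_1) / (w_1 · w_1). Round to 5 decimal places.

10.30667

w1 = Gv₀ = (7·1 + (-5)·0 + 1·0; (-5)·1 + 1·0 + (-4)·0; 1·1 + (-4)·0 + 1·0) = (7, -5, 1)
Gw1 = (75, -44, 28)
w1·Gw1 = 7·75 + (-5)·(-44) + 1·28 = 773; w1·w1 = 7·7 + (-5)·(-5) + 1·1 = 75
λ ≈ 773/75 = 10.30667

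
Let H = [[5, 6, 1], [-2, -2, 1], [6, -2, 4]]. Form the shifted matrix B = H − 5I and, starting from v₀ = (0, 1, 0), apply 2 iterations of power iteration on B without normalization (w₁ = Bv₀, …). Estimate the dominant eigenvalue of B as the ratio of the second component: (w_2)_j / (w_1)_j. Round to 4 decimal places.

B = H − 5I has rows (0, 6, 1); (-2, -7, 1); (6, -2, -1)
w1 = Bv₀ = (0·0 + 6·1 + 1·0; (-2)·0 + (-7)·1 + 1·0; 6·0 + (-2)·1 + (-1)·0) = (6, -7, -2)
w2 = Bw1 = (0·6 + 6·(-7) + 1·(-2); (-2)·6 + (-7)·(-7) + 1·(-2); 6·6 + (-2)·(-7) + (-1)·(-2)) = (-44, 35, 52)
Ratio: 35/-7 = -5.0000

-5.0000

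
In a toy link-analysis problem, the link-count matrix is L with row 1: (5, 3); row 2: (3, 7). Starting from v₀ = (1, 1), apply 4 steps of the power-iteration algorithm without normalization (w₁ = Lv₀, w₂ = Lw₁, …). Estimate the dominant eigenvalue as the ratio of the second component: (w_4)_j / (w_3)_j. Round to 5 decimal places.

w1 = Lv₀ = (8, 10)
w2 = Lw1 = (70, 94)
w3 = Lw2 = (632, 868)
w4 = Lw3 = (5764, 7972)
Ratio at component: 7972 / 868 = 9.18433

9.18433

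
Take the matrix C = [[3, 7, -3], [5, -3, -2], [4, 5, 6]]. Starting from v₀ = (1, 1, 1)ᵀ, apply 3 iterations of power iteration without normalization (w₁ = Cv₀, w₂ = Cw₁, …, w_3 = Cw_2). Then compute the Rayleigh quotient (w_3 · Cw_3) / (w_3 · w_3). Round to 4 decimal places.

4.6863

w1 = Cv₀ = (3·1 + 7·1 + (-3)·1; 5·1 + (-3)·1 + (-2)·1; 4·1 + 5·1 + 6·1) = (7, 0, 15)
w2 = Cw1 = (3·7 + 7·0 + (-3)·15; 5·7 + (-3)·0 + (-2)·15; 4·7 + 5·0 + 6·15) = (-24, 5, 118)
w3 = Cw2 = (-391, -371, 637)
Cw3 = (-5681, -2116, 403)
w3·Cw3 = (-391)·(-5681) + (-371)·(-2116) + 637·403 = 3263018; w3·w3 = (-391)·(-391) + (-371)·(-371) + 637·637 = 696291
λ ≈ 3263018/696291 = 4.6863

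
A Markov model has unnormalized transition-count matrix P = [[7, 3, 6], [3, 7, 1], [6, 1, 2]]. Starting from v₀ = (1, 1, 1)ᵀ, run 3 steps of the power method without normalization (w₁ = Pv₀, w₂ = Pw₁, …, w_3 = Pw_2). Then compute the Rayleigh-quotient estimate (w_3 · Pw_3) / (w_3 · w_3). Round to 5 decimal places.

w1 = Pv₀ = (7·1 + 3·1 + 6·1; 3·1 + 7·1 + 1·1; 6·1 + 1·1 + 2·1) = (16, 11, 9)
w2 = Pw1 = (7·16 + 3·11 + 6·9; 3·16 + 7·11 + 1·9; 6·16 + 1·11 + 2·9) = (199, 134, 125)
w3 = Pw2 = (2545, 1660, 1578)
Pw3 = (32263, 20833, 20086)
w3·Pw3 = 2545·32263 + 1660·20833 + 1578·20086 = 148387823; w3·w3 = 2545·2545 + 1660·1660 + 1578·1578 = 11722709
λ ≈ 148387823/11722709 = 12.65815

λ ≈ 12.65815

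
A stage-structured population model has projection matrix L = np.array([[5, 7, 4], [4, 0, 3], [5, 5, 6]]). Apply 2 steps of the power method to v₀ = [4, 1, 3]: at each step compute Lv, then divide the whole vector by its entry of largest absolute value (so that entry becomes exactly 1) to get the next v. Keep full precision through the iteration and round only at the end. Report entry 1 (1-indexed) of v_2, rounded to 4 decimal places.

Lv0 = (39.00000, 25.00000, 43.00000); divide by 43.00000 → v1 = (0.90698, 0.58140, 1.00000)
Lv1 = (12.60465, 6.62791, 13.44186); divide by 13.44186 → v2 = (0.93772, 0.49308, 1.00000)
Requested entry of v2: 542/578 = 0.9377

0.9377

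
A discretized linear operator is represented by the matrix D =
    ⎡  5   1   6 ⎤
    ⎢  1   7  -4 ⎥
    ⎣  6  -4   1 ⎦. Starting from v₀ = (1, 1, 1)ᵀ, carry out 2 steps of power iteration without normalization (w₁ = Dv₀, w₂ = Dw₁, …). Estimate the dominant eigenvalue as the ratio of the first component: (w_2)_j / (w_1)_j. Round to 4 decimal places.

λ ≈ 6.8333

w1 = Dv₀ = (12, 4, 3)
w2 = Dw1 = (82, 28, 59)
Ratio at component: 82 / 12 = 6.8333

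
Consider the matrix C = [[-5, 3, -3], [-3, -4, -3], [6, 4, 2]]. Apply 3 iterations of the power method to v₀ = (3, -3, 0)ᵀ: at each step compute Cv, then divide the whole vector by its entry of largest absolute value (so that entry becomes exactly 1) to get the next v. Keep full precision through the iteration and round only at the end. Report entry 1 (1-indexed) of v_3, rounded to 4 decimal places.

Cv0 = (-24.00000, 3.00000, 6.00000); divide by -24.00000 → v1 = (1.00000, -0.12500, -0.25000)
Cv1 = (-4.62500, -1.75000, 5.00000); divide by 5.00000 → v2 = (-0.92500, -0.35000, 1.00000)
Cv2 = (0.57500, 1.17500, -4.95000); divide by -4.95000 → v3 = (-0.11616, -0.23737, 1.00000)
Requested entry of v3: -69/594 = -0.1162

-0.1162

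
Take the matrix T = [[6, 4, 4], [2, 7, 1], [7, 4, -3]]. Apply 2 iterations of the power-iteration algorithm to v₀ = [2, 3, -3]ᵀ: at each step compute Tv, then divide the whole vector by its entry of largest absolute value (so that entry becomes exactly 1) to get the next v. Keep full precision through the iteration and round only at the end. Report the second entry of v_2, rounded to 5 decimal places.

0.71000

Tv0 = (12.000000, 22.000000, 35.000000); divide by 35.000000 → v1 = (0.342857, 0.628571, 1.000000)
Tv1 = (8.571429, 6.085714, 1.914286); divide by 8.571429 → v2 = (1.000000, 0.710000, 0.223333)
Requested entry of v2: 213/300 = 0.71000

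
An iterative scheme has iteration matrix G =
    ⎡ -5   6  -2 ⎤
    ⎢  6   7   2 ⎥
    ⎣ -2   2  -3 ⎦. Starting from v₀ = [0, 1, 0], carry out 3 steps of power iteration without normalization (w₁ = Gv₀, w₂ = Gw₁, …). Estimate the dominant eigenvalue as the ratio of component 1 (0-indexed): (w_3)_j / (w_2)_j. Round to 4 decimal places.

7.4494

w1 = Gv₀ = (6, 7, 2)
w2 = Gw1 = (8, 89, -4)
w3 = Gw2 = (502, 663, 174)
Ratio at component: 663 / 89 = 7.4494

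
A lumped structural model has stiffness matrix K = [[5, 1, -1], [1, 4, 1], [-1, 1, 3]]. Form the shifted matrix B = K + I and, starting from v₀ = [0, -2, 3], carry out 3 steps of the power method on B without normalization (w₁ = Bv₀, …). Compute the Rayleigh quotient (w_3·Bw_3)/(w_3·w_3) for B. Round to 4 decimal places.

6.5300

B = K + I has rows (6, 1, -1); (1, 5, 1); (-1, 1, 4)
w1 = Bv₀ = (6·0 + 1·(-2) + (-1)·3; 1·0 + 5·(-2) + 1·3; (-1)·0 + 1·(-2) + 4·3) = (-5, -7, 10)
w2 = Bw1 = (6·(-5) + 1·(-7) + (-1)·10; 1·(-5) + 5·(-7) + 1·10; (-1)·(-5) + 1·(-7) + 4·10) = (-47, -30, 38)
w3 = Bw2 = (-350, -159, 169)
Bw3 = (-2428, -976, 867)
w3·Bw3 = 1151507; w3·w3 = 176342; μ ≈ 1151507/176342 = 6.5300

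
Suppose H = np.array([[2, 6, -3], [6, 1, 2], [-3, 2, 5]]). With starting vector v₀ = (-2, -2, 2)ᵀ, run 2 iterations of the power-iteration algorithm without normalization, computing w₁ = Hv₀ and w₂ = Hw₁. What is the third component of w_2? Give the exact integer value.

w1 = Hv₀ = (2·(-2) + 6·(-2) + (-3)·2; 6·(-2) + 1·(-2) + 2·2; (-3)·(-2) + 2·(-2) + 5·2) = (-22, -10, 12)
w2 = Hw1 = (2·(-22) + 6·(-10) + (-3)·12; 6·(-22) + 1·(-10) + 2·12; (-3)·(-22) + 2·(-10) + 5·12) = (-140, -118, 106)
The requested component of w2 is 106.

106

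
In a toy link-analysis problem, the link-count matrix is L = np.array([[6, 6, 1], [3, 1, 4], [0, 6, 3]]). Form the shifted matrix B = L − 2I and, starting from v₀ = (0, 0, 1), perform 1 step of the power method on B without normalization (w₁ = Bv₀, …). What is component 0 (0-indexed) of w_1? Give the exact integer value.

1

B = L − 2I has rows (4, 6, 1); (3, -1, 4); (0, 6, 1)
w1 = Bv₀ = (4·0 + 6·0 + 1·1; 3·0 + (-1)·0 + 4·1; 0·0 + 6·0 + 1·1) = (1, 4, 1)
Requested component of w1: 1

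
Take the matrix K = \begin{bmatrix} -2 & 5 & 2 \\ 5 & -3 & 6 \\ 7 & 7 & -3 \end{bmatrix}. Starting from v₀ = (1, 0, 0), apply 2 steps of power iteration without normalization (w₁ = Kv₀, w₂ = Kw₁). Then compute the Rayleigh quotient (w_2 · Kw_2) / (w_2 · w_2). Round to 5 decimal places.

w1 = Kv₀ = ((-2)·1 + 5·0 + 2·0; 5·1 + (-3)·0 + 6·0; 7·1 + 7·0 + (-3)·0) = (-2, 5, 7)
w2 = Kw1 = ((-2)·(-2) + 5·5 + 2·7; 5·(-2) + (-3)·5 + 6·7; 7·(-2) + 7·5 + (-3)·7) = (43, 17, 0)
Kw2 = (-1, 164, 420)
w2·Kw2 = 43·(-1) + 17·164 + 0·420 = 2745; w2·w2 = 43·43 + 17·17 + 0·0 = 2138
λ ≈ 2745/2138 = 1.28391

λ ≈ 1.28391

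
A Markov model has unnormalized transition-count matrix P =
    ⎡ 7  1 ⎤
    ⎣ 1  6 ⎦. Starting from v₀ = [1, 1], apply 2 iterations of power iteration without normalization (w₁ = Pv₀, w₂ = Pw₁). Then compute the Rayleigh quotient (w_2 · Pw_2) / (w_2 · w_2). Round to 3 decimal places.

w1 = Pv₀ = (8, 7)
w2 = Pw1 = (63, 50)
Pw2 = (491, 363)
w2·Pw2 = 63·491 + 50·363 = 49083; w2·w2 = 63·63 + 50·50 = 6469
λ ≈ 49083/6469 = 7.587

7.587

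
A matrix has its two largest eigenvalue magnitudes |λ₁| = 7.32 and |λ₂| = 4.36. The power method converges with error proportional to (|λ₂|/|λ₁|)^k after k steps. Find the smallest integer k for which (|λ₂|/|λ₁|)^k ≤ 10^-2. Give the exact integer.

|λ₂/λ₁| = 4.36/7.32 = 0.59563
Need k ≥ ln(10^-2) / ln(0.59563) = -4.6052 / -0.5181 ≈ 8.888
Smallest integer k satisfying the bound: 9

9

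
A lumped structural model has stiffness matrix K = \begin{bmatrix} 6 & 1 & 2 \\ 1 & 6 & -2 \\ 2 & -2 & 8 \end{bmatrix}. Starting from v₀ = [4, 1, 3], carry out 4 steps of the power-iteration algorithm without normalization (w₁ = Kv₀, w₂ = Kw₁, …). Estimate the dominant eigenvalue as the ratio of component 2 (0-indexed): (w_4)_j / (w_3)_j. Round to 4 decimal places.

λ ≈ 9.7128

w1 = Kv₀ = (31, 4, 30)
w2 = Kw1 = (250, -5, 294)
w3 = Kw2 = (2083, -368, 2862)
w4 = Kw3 = (17854, -5849, 27798)
Ratio at component: 27798 / 2862 = 9.7128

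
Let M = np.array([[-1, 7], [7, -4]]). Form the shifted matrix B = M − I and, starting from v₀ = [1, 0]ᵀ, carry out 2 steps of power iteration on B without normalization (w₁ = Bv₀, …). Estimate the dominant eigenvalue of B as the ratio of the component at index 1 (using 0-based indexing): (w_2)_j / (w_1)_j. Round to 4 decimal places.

B = M − I has rows (-2, 7); (7, -5)
w1 = Bv₀ = (-2, 7)
w2 = Bw1 = (53, -49)
Ratio: -49/7 = -7.0000

-7.0000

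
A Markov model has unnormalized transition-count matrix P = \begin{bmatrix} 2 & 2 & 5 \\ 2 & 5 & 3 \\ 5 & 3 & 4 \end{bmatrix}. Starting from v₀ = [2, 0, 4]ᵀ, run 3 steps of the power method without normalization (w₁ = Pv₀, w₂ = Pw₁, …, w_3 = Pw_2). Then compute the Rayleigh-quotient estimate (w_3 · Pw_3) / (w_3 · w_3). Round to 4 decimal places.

w1 = Pv₀ = (24, 16, 26)
w2 = Pw1 = (210, 206, 272)
w3 = Pw2 = (2192, 2266, 2756)
Pw3 = (22696, 23982, 28782)
w3·Pw3 = 2192·22696 + 2266·23982 + 2756·28782 = 183416036; w3·w3 = 2192·2192 + 2266·2266 + 2756·2756 = 17535156
λ ≈ 183416036/17535156 = 10.4599

10.4599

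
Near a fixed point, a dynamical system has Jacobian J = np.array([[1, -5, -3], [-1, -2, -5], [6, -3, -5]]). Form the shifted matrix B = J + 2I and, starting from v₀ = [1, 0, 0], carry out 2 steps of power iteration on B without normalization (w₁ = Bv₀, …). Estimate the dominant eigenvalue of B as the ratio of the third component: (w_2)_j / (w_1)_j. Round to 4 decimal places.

B = J + 2I has rows (3, -5, -3); (-1, 0, -5); (6, -3, -3)
w1 = Bv₀ = (3·1 + (-5)·0 + (-3)·0; (-1)·1 + 0·0 + (-5)·0; 6·1 + (-3)·0 + (-3)·0) = (3, -1, 6)
w2 = Bw1 = (3·3 + (-5)·(-1) + (-3)·6; (-1)·3 + 0·(-1) + (-5)·6; 6·3 + (-3)·(-1) + (-3)·6) = (-4, -33, 3)
Ratio: 3/6 = 0.5000

μ ≈ 0.5000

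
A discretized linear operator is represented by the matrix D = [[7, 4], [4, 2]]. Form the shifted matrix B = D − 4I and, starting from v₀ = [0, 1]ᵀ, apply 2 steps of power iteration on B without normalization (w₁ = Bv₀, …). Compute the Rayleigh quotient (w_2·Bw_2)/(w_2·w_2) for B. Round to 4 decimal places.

μ ≈ -0.2692

B = D − 4I has rows (3, 4); (4, -2)
w1 = Bv₀ = (3·0 + 4·1; 4·0 + (-2)·1) = (4, -2)
w2 = Bw1 = (3·4 + 4·(-2); 4·4 + (-2)·(-2)) = (4, 20)
Bw2 = (92, -24)
w2·Bw2 = -112; w2·w2 = 416; μ ≈ -112/416 = -0.2692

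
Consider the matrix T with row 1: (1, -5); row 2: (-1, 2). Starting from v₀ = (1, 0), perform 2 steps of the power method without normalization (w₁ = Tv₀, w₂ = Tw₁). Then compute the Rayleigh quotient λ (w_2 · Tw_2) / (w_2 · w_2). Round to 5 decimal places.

3.60000

w1 = Tv₀ = (1, -1)
w2 = Tw1 = (6, -3)
Tw2 = (21, -12)
w2·Tw2 = 6·21 + (-3)·(-12) = 162; w2·w2 = 6·6 + (-3)·(-3) = 45
λ ≈ 162/45 = 3.60000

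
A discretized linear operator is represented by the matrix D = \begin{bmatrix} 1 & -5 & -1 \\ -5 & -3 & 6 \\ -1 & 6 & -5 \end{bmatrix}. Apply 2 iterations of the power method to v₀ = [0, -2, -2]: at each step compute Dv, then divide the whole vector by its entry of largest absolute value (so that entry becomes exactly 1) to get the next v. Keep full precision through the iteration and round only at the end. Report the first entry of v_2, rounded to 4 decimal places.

-0.8148

Dv0 = (12.00000, -6.00000, -2.00000); divide by 12.00000 → v1 = (1.00000, -0.50000, -0.16667)
Dv1 = (3.66667, -4.50000, -3.16667); divide by -4.50000 → v2 = (-0.81481, 1.00000, 0.70370)
Requested entry of v2: 44/-54 = -0.8148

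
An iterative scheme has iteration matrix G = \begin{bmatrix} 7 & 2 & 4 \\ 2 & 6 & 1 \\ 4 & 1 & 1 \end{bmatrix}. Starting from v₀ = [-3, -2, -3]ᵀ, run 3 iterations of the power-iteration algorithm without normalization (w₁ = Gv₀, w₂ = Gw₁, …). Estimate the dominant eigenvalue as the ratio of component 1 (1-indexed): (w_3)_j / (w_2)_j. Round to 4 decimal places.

w1 = Gv₀ = (7·(-3) + 2·(-2) + 4·(-3); 2·(-3) + 6·(-2) + 1·(-3); 4·(-3) + 1·(-2) + 1·(-3)) = (-37, -21, -17)
w2 = Gw1 = (7·(-37) + 2·(-21) + 4·(-17); 2·(-37) + 6·(-21) + 1·(-17); 4·(-37) + 1·(-21) + 1·(-17)) = (-369, -217, -186)
w3 = Gw2 = (-3761, -2226, -1879)
Ratio at component: -3761 / -369 = 10.1924

10.1924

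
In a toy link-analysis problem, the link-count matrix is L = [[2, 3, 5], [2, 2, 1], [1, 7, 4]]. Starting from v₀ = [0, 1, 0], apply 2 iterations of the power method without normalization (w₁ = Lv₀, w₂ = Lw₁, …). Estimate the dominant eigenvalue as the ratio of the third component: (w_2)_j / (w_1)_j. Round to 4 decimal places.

λ ≈ 6.4286

w1 = Lv₀ = (2·0 + 3·1 + 5·0; 2·0 + 2·1 + 1·0; 1·0 + 7·1 + 4·0) = (3, 2, 7)
w2 = Lw1 = (2·3 + 3·2 + 5·7; 2·3 + 2·2 + 1·7; 1·3 + 7·2 + 4·7) = (47, 17, 45)
Ratio at component: 45 / 7 = 6.4286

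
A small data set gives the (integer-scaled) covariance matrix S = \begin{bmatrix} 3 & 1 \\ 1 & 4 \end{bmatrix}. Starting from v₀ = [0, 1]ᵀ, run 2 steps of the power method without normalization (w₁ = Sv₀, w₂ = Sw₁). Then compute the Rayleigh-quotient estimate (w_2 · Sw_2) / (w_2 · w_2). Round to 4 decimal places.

4.5592

w1 = Sv₀ = (1, 4)
w2 = Sw1 = (7, 17)
Sw2 = (38, 75)
w2·Sw2 = 7·38 + 17·75 = 1541; w2·w2 = 7·7 + 17·17 = 338
λ ≈ 1541/338 = 4.5592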